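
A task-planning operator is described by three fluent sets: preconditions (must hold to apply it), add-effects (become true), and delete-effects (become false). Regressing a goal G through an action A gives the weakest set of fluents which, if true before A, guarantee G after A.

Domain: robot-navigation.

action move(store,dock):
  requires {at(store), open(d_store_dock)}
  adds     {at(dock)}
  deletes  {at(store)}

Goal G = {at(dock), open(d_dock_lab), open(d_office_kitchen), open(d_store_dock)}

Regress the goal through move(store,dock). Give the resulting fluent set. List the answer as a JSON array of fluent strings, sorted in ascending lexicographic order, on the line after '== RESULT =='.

Compute (G \ add) ∪ pre:
  G ∩ del = {}  (empty — regression defined)
  G \ add = {at(dock), open(d_dock_lab), open(d_office_kitchen), open(d_store_dock)} \ {at(dock)} = {open(d_dock_lab), open(d_office_kitchen), open(d_store_dock)}
  ∪ pre   = {open(d_dock_lab), open(d_office_kitchen), open(d_store_dock)} ∪ {at(store), open(d_store_dock)}
          = {at(store), open(d_dock_lab), open(d_office_kitchen), open(d_store_dock)}

== RESULT ==
["at(store)", "open(d_dock_lab)", "open(d_office_kitchen)", "open(d_store_dock)"]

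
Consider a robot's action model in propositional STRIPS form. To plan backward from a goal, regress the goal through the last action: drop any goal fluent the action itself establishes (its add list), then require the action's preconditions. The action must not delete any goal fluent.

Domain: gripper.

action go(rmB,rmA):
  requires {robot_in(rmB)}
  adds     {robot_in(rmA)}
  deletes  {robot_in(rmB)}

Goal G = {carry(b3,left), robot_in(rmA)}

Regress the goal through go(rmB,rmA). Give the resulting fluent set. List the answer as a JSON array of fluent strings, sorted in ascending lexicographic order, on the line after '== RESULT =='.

Regress:
  G ∩ del = {}  (empty — regression defined)
  G \ add = {carry(b3,left), robot_in(rmA)} \ {robot_in(rmA)} = {carry(b3,left)}
  ∪ pre   = {carry(b3,left)} ∪ {robot_in(rmB)}
          = {carry(b3,left), robot_in(rmB)}

== RESULT ==
["carry(b3,left)", "robot_in(rmB)"]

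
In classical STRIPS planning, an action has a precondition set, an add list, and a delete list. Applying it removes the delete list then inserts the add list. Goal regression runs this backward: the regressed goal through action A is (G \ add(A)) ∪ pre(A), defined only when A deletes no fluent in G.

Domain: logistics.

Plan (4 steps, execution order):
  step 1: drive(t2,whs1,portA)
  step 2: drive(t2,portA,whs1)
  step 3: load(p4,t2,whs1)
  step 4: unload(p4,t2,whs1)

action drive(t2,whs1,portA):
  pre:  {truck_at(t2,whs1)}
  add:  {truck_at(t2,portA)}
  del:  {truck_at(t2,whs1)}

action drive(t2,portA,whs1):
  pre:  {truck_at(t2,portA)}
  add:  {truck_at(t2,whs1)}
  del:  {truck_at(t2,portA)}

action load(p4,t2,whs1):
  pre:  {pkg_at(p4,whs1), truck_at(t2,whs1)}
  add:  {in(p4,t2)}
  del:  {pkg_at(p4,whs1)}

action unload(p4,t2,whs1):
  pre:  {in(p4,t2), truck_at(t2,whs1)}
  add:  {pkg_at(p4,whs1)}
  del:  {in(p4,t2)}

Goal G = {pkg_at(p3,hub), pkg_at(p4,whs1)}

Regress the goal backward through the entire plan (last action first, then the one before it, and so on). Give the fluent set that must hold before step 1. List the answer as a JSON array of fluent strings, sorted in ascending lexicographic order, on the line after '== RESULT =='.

Work backward from the goal:
  through step 4 (unload(p4,t2,whs1)): drop {pkg_at(p4,whs1)}, keep {pkg_at(p3,hub)}, require {in(p4,t2), truck_at(t2,whs1)}
    → {in(p4,t2), pkg_at(p3,hub), truck_at(t2,whs1)}
  through step 3 (load(p4,t2,whs1)): drop {in(p4,t2)}, keep {pkg_at(p3,hub), truck_at(t2,whs1)}, require {pkg_at(p4,whs1), truck_at(t2,whs1)}
    → {pkg_at(p3,hub), pkg_at(p4,whs1), truck_at(t2,whs1)}
  through step 2 (drive(t2,portA,whs1)): drop {truck_at(t2,whs1)}, keep {pkg_at(p3,hub), pkg_at(p4,whs1)}, require {truck_at(t2,portA)}
    → {pkg_at(p3,hub), pkg_at(p4,whs1), truck_at(t2,portA)}
  through step 1 (drive(t2,whs1,portA)): drop {truck_at(t2,portA)}, keep {pkg_at(p3,hub), pkg_at(p4,whs1)}, require {truck_at(t2,whs1)}
    → {pkg_at(p3,hub), pkg_at(p4,whs1), truck_at(t2,whs1)}

== RESULT ==
["pkg_at(p3,hub)", "pkg_at(p4,whs1)", "truck_at(t2,whs1)"]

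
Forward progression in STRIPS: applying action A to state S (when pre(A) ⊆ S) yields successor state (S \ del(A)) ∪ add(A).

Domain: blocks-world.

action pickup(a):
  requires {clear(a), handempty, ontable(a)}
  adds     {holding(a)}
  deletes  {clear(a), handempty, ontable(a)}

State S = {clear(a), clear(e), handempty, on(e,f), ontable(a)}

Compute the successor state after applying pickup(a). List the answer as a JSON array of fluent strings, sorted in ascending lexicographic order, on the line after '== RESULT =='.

Compute (S \ del) ∪ add:
  pre ⊆ S: {clear(a), handempty, ontable(a)} ⊆ S  — applicable
  S \ del = {clear(e), on(e,f)}
  ∪ add   = {clear(e), holding(a), on(e,f)}

== RESULT ==
["clear(e)", "holding(a)", "on(e,f)"]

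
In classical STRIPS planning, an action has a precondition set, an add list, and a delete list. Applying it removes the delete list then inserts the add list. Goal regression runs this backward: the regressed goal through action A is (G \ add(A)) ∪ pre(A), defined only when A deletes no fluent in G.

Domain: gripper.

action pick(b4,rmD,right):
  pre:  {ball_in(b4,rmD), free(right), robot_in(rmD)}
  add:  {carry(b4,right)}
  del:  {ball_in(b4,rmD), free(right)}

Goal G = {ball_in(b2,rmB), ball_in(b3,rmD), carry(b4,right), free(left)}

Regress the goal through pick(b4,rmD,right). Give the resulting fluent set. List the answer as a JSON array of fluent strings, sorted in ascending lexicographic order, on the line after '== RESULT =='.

Regress:
  G ∩ del = {}  (empty — regression defined)
  G \ add = {ball_in(b2,rmB), ball_in(b3,rmD), carry(b4,right), free(left)} \ {carry(b4,right)} = {ball_in(b2,rmB), ball_in(b3,rmD), free(left)}
  ∪ pre   = {ball_in(b2,rmB), ball_in(b3,rmD), free(left)} ∪ {ball_in(b4,rmD), free(right), robot_in(rmD)}
          = {ball_in(b2,rmB), ball_in(b3,rmD), ball_in(b4,rmD), free(left), free(right), robot_in(rmD)}

== RESULT ==
["ball_in(b2,rmB)", "ball_in(b3,rmD)", "ball_in(b4,rmD)", "free(left)", "free(right)", "robot_in(rmD)"]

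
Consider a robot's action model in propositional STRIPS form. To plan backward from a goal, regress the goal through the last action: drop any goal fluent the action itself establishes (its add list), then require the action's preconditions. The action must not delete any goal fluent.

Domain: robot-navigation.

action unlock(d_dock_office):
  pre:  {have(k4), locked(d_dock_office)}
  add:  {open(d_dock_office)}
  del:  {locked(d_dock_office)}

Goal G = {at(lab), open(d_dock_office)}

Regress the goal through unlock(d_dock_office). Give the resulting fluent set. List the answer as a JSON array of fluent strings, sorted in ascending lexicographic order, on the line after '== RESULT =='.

Regress:
  G ∩ del = {}  (empty — regression defined)
  G \ add = {at(lab), open(d_dock_office)} \ {open(d_dock_office)} = {at(lab)}
  ∪ pre   = {at(lab)} ∪ {have(k4), locked(d_dock_office)}
          = {at(lab), have(k4), locked(d_dock_office)}

== RESULT ==
["at(lab)", "have(k4)", "locked(d_dock_office)"]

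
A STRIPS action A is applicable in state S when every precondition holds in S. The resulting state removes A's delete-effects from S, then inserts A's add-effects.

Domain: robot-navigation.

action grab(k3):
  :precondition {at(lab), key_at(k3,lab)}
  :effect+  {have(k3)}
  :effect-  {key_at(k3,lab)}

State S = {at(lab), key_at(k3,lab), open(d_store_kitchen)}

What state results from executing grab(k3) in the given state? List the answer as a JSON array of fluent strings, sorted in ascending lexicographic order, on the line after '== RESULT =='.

Compute (S \ del) ∪ add:
  pre ⊆ S: {at(lab), key_at(k3,lab)} ⊆ S  — applicable
  S \ del = {at(lab), open(d_store_kitchen)}
  ∪ add   = {at(lab), have(k3), open(d_store_kitchen)}

== RESULT ==
["at(lab)", "have(k3)", "open(d_store_kitchen)"]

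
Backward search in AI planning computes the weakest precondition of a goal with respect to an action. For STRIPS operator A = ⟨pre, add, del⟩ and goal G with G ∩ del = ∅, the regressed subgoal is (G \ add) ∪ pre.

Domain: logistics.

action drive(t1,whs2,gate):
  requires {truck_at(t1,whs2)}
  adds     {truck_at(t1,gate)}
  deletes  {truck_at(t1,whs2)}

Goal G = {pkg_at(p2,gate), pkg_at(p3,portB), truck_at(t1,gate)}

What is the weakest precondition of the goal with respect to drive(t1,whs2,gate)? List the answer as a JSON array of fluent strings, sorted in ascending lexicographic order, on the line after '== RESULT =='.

Regress:
  G ∩ del = {}  (empty — regression defined)
  G \ add = {pkg_at(p2,gate), pkg_at(p3,portB), truck_at(t1,gate)} \ {truck_at(t1,gate)} = {pkg_at(p2,gate), pkg_at(p3,portB)}
  ∪ pre   = {pkg_at(p2,gate), pkg_at(p3,portB)} ∪ {truck_at(t1,whs2)}
          = {pkg_at(p2,gate), pkg_at(p3,portB), truck_at(t1,whs2)}

== RESULT ==
["pkg_at(p2,gate)", "pkg_at(p3,portB)", "truck_at(t1,whs2)"]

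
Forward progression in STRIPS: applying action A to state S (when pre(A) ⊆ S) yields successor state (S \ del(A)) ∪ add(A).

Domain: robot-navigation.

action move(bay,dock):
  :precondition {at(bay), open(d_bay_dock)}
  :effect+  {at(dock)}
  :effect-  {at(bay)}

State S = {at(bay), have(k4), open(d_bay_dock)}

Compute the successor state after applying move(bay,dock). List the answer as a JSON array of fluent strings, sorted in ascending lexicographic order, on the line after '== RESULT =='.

Progress:
  pre ⊆ S: {at(bay), open(d_bay_dock)} ⊆ S  — applicable
  S \ del = {have(k4), open(d_bay_dock)}
  ∪ add   = {at(dock), have(k4), open(d_bay_dock)}

== RESULT ==
["at(dock)", "have(k4)", "open(d_bay_dock)"]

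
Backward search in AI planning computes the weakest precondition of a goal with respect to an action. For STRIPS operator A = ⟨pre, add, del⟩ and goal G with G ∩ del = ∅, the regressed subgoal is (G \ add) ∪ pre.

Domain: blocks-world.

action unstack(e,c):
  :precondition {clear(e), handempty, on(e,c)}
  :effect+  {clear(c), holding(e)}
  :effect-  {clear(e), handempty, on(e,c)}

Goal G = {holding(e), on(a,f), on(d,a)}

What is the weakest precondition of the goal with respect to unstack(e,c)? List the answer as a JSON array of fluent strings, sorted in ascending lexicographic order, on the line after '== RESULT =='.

Regress:
  G ∩ del = {}  (empty — regression defined)
  G \ add = {holding(e), on(a,f), on(d,a)} \ {clear(c), holding(e)} = {on(a,f), on(d,a)}
  ∪ pre   = {on(a,f), on(d,a)} ∪ {clear(e), handempty, on(e,c)}
          = {clear(e), handempty, on(a,f), on(d,a), on(e,c)}

== RESULT ==
["clear(e)", "handempty", "on(a,f)", "on(d,a)", "on(e,c)"]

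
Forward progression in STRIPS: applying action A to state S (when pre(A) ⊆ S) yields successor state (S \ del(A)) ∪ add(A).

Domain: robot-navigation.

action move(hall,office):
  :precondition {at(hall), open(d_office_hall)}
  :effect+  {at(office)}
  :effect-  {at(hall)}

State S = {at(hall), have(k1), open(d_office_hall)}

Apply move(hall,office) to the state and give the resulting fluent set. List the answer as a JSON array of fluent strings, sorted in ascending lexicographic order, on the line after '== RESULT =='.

Compute (S \ del) ∪ add:
  pre ⊆ S: {at(hall), open(d_office_hall)} ⊆ S  — applicable
  S \ del = {have(k1), open(d_office_hall)}
  ∪ add   = {at(office), have(k1), open(d_office_hall)}

== RESULT ==
["at(office)", "have(k1)", "open(d_office_hall)"]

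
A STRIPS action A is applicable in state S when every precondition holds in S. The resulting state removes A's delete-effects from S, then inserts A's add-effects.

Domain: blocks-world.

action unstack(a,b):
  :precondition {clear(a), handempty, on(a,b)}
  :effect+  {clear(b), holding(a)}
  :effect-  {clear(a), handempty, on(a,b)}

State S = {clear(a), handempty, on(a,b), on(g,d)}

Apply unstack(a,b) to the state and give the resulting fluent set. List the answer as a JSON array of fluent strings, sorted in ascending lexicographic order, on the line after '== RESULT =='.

Compute (S \ del) ∪ add:
  pre ⊆ S: {clear(a), handempty, on(a,b)} ⊆ S  — applicable
  S \ del = {on(g,d)}
  ∪ add   = {clear(b), holding(a), on(g,d)}

== RESULT ==
["clear(b)", "holding(a)", "on(g,d)"]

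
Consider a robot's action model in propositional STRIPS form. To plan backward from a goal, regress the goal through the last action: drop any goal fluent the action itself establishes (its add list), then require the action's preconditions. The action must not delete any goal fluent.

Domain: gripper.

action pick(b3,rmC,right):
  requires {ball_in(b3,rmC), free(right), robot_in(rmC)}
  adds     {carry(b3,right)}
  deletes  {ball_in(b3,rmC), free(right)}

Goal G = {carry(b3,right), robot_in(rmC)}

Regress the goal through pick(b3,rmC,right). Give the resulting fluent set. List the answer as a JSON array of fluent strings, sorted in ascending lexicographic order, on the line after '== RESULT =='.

Compute (G \ add) ∪ pre:
  G ∩ del = {}  (empty — regression defined)
  G \ add = {carry(b3,right), robot_in(rmC)} \ {carry(b3,right)} = {robot_in(rmC)}
  ∪ pre   = {robot_in(rmC)} ∪ {ball_in(b3,rmC), free(right), robot_in(rmC)}
          = {ball_in(b3,rmC), free(right), robot_in(rmC)}

== RESULT ==
["ball_in(b3,rmC)", "free(right)", "robot_in(rmC)"]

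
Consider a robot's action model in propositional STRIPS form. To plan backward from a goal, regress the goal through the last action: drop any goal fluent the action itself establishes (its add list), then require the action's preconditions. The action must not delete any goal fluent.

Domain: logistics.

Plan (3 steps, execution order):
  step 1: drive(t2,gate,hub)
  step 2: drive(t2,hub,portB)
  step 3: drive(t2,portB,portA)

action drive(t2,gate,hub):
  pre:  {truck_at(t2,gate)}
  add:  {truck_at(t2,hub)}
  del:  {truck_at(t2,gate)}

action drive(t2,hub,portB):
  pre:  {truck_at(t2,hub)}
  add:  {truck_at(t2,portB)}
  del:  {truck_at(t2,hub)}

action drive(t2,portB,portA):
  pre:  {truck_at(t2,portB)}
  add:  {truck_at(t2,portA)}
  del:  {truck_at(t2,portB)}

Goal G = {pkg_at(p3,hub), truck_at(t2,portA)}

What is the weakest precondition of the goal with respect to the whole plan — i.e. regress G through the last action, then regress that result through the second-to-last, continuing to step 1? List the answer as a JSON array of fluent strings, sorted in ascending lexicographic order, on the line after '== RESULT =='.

Work backward from the goal:
  through step 3 (drive(t2,portB,portA)): drop {truck_at(t2,portA)}, keep {pkg_at(p3,hub)}, require {truck_at(t2,portB)}
    → {pkg_at(p3,hub), truck_at(t2,portB)}
  through step 2 (drive(t2,hub,portB)): drop {truck_at(t2,portB)}, keep {pkg_at(p3,hub)}, require {truck_at(t2,hub)}
    → {pkg_at(p3,hub), truck_at(t2,hub)}
  through step 1 (drive(t2,gate,hub)): drop {truck_at(t2,hub)}, keep {pkg_at(p3,hub)}, require {truck_at(t2,gate)}
    → {pkg_at(p3,hub), truck_at(t2,gate)}

== RESULT ==
["pkg_at(p3,hub)", "truck_at(t2,gate)"]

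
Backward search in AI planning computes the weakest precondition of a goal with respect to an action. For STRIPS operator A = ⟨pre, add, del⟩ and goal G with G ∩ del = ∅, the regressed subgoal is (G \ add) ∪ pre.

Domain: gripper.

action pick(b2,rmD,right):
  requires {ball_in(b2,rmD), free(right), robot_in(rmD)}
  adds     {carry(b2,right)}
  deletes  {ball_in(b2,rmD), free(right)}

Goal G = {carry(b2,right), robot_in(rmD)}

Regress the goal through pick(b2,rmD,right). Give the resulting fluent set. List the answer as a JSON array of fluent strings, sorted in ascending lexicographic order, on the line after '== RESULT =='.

Regress:
  G ∩ del = {}  (empty — regression defined)
  G \ add = {carry(b2,right), robot_in(rmD)} \ {carry(b2,right)} = {robot_in(rmD)}
  ∪ pre   = {robot_in(rmD)} ∪ {ball_in(b2,rmD), free(right), robot_in(rmD)}
          = {ball_in(b2,rmD), free(right), robot_in(rmD)}

== RESULT ==
["ball_in(b2,rmD)", "free(right)", "robot_in(rmD)"]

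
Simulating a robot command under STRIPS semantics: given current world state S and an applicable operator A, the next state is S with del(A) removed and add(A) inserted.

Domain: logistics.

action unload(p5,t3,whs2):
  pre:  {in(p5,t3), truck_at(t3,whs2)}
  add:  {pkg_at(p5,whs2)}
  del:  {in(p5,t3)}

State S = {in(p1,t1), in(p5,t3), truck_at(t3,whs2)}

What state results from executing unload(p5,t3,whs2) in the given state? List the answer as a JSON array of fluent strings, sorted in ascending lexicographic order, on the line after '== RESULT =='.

Progress:
  pre ⊆ S: {in(p5,t3), truck_at(t3,whs2)} ⊆ S  — applicable
  S \ del = {in(p1,t1), truck_at(t3,whs2)}
  ∪ add   = {in(p1,t1), pkg_at(p5,whs2), truck_at(t3,whs2)}

== RESULT ==
["in(p1,t1)", "pkg_at(p5,whs2)", "truck_at(t3,whs2)"]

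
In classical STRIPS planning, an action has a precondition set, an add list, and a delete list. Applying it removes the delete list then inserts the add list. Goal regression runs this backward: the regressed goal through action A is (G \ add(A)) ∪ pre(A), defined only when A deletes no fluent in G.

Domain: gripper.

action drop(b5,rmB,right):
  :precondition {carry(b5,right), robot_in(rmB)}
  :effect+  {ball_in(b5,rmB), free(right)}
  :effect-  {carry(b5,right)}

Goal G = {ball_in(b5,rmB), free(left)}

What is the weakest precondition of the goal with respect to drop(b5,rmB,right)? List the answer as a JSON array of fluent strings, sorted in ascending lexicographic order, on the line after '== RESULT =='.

Compute (G \ add) ∪ pre:
  G ∩ del = {}  (empty — regression defined)
  G \ add = {ball_in(b5,rmB), free(left)} \ {ball_in(b5,rmB), free(right)} = {free(left)}
  ∪ pre   = {free(left)} ∪ {carry(b5,right), robot_in(rmB)}
          = {carry(b5,right), free(left), robot_in(rmB)}

== RESULT ==
["carry(b5,right)", "free(left)", "robot_in(rmB)"]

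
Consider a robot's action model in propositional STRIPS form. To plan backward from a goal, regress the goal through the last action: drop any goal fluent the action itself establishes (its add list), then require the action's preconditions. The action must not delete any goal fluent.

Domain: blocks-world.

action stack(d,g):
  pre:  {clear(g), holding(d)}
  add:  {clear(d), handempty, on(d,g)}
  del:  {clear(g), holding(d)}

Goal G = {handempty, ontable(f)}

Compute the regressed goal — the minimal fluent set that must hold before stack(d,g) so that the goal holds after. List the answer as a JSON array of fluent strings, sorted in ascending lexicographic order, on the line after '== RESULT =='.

Regress:
  G ∩ del = {}  (empty — regression defined)
  G \ add = {handempty, ontable(f)} \ {clear(d), handempty, on(d,g)} = {ontable(f)}
  ∪ pre   = {ontable(f)} ∪ {clear(g), holding(d)}
          = {clear(g), holding(d), ontable(f)}

== RESULT ==
["clear(g)", "holding(d)", "ontable(f)"]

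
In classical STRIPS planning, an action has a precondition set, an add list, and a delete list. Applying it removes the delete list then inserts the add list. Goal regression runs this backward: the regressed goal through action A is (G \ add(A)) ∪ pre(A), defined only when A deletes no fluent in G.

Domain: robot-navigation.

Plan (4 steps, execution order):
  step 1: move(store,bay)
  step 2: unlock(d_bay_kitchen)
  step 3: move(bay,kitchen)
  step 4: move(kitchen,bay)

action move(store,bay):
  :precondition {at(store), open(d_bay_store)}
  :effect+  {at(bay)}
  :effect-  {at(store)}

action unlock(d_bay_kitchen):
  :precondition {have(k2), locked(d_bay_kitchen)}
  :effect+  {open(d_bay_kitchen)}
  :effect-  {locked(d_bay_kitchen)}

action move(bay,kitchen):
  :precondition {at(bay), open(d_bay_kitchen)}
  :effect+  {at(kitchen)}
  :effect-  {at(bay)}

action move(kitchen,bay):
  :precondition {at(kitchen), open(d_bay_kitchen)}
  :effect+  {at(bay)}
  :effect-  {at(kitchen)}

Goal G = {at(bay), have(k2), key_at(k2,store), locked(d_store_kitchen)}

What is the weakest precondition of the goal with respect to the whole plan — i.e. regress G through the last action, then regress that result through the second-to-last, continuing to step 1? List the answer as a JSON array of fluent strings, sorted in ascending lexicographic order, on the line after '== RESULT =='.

Regress step by step:
  through step 4 (move(kitchen,bay)): drop {at(bay)}, keep {have(k2), key_at(k2,store), locked(d_store_kitchen)}, require {at(kitchen), open(d_bay_kitchen)}
    → {at(kitchen), have(k2), key_at(k2,store), locked(d_store_kitchen), open(d_bay_kitchen)}
  through step 3 (move(bay,kitchen)): drop {at(kitchen)}, keep {have(k2), key_at(k2,store), locked(d_store_kitchen), open(d_bay_kitchen)}, require {at(bay), open(d_bay_kitchen)}
    → {at(bay), have(k2), key_at(k2,store), locked(d_store_kitchen), open(d_bay_kitchen)}
  through step 2 (unlock(d_bay_kitchen)): drop {open(d_bay_kitchen)}, keep {at(bay), have(k2), key_at(k2,store), locked(d_store_kitchen)}, require {have(k2), locked(d_bay_kitchen)}
    → {at(bay), have(k2), key_at(k2,store), locked(d_bay_kitchen), locked(d_store_kitchen)}
  through step 1 (move(store,bay)): drop {at(bay)}, keep {have(k2), key_at(k2,store), locked(d_bay_kitchen), locked(d_store_kitchen)}, require {at(store), open(d_bay_store)}
    → {at(store), have(k2), key_at(k2,store), locked(d_bay_kitchen), locked(d_store_kitchen), open(d_bay_store)}

== RESULT ==
["at(store)", "have(k2)", "key_at(k2,store)", "locked(d_bay_kitchen)", "locked(d_store_kitchen)", "open(d_bay_store)"]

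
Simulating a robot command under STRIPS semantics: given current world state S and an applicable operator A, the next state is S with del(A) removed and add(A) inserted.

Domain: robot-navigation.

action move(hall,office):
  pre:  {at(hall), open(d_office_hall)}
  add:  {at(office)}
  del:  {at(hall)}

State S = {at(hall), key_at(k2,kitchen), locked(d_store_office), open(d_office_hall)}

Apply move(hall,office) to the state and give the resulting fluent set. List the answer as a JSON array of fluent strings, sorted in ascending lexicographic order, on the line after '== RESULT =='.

Progress:
  pre ⊆ S: {at(hall), open(d_office_hall)} ⊆ S  — applicable
  S \ del = {key_at(k2,kitchen), locked(d_store_office), open(d_office_hall)}
  ∪ add   = {at(office), key_at(k2,kitchen), locked(d_store_office), open(d_office_hall)}

== RESULT ==
["at(office)", "key_at(k2,kitchen)", "locked(d_store_office)", "open(d_office_hall)"]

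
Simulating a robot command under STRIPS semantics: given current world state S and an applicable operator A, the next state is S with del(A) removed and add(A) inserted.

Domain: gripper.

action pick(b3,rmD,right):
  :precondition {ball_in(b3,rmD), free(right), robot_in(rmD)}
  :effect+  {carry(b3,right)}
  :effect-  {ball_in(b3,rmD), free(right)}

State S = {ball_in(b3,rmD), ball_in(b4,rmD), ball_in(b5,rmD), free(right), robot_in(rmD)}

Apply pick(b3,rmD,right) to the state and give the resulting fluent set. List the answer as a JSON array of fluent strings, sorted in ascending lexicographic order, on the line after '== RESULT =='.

Compute (S \ del) ∪ add:
  pre ⊆ S: {ball_in(b3,rmD), free(right), robot_in(rmD)} ⊆ S  — applicable
  S \ del = {ball_in(b4,rmD), ball_in(b5,rmD), robot_in(rmD)}
  ∪ add   = {ball_in(b4,rmD), ball_in(b5,rmD), carry(b3,right), robot_in(rmD)}

== RESULT ==
["ball_in(b4,rmD)", "ball_in(b5,rmD)", "carry(b3,right)", "robot_in(rmD)"]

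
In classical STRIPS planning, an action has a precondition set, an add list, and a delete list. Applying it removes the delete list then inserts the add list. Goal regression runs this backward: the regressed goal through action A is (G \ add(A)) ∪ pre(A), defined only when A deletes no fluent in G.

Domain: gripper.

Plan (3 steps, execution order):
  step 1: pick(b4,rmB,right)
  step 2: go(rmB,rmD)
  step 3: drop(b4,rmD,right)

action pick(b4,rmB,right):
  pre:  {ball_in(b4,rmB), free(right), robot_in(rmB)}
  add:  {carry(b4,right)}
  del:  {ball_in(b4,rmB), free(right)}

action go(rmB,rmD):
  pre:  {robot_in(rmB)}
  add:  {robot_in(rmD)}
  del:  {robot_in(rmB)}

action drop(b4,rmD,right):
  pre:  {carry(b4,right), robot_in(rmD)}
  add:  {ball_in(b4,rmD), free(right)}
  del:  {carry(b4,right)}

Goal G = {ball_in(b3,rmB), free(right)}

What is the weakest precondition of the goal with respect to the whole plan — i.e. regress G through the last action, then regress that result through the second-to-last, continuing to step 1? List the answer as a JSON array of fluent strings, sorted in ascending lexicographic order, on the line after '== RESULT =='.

Regress step by step:
  through step 3 (drop(b4,rmD,right)): drop {free(right)}, keep {ball_in(b3,rmB)}, require {carry(b4,right), robot_in(rmD)}
    → {ball_in(b3,rmB), carry(b4,right), robot_in(rmD)}
  through step 2 (go(rmB,rmD)): drop {robot_in(rmD)}, keep {ball_in(b3,rmB), carry(b4,right)}, require {robot_in(rmB)}
    → {ball_in(b3,rmB), carry(b4,right), robot_in(rmB)}
  through step 1 (pick(b4,rmB,right)): drop {carry(b4,right)}, keep {ball_in(b3,rmB), robot_in(rmB)}, require {ball_in(b4,rmB), free(right), robot_in(rmB)}
    → {ball_in(b3,rmB), ball_in(b4,rmB), free(right), robot_in(rmB)}

== RESULT ==
["ball_in(b3,rmB)", "ball_in(b4,rmB)", "free(right)", "robot_in(rmB)"]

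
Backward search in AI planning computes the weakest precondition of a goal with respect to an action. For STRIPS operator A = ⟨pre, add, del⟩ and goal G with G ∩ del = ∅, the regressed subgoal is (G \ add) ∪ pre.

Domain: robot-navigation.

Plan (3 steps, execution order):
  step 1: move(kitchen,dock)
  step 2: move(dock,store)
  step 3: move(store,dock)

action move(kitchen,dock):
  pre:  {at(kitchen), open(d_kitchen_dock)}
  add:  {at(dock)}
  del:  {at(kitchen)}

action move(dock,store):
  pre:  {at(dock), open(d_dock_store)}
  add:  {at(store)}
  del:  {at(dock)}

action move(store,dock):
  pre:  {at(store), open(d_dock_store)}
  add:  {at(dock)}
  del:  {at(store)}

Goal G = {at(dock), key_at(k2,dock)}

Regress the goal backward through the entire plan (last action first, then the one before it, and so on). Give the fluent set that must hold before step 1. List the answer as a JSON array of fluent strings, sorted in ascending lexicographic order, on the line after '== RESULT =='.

Regress step by step:
  through step 3 (move(store,dock)): drop {at(dock)}, keep {key_at(k2,dock)}, require {at(store), open(d_dock_store)}
    → {at(store), key_at(k2,dock), open(d_dock_store)}
  through step 2 (move(dock,store)): drop {at(store)}, keep {key_at(k2,dock), open(d_dock_store)}, require {at(dock), open(d_dock_store)}
    → {at(dock), key_at(k2,dock), open(d_dock_store)}
  through step 1 (move(kitchen,dock)): drop {at(dock)}, keep {key_at(k2,dock), open(d_dock_store)}, require {at(kitchen), open(d_kitchen_dock)}
    → {at(kitchen), key_at(k2,dock), open(d_dock_store), open(d_kitchen_dock)}

== RESULT ==
["at(kitchen)", "key_at(k2,dock)", "open(d_dock_store)", "open(d_kitchen_dock)"]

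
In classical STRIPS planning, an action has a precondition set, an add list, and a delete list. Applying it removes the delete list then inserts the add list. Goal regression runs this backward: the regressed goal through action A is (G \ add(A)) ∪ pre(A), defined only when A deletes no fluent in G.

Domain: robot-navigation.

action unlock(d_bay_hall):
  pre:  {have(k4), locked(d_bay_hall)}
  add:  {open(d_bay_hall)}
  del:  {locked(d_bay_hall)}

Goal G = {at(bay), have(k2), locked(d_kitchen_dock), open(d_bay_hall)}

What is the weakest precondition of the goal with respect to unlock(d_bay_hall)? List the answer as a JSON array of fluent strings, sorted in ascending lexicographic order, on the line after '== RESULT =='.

Compute (G \ add) ∪ pre:
  G ∩ del = {}  (empty — regression defined)
  G \ add = {at(bay), have(k2), locked(d_kitchen_dock), open(d_bay_hall)} \ {open(d_bay_hall)} = {at(bay), have(k2), locked(d_kitchen_dock)}
  ∪ pre   = {at(bay), have(k2), locked(d_kitchen_dock)} ∪ {have(k4), locked(d_bay_hall)}
          = {at(bay), have(k2), have(k4), locked(d_bay_hall), locked(d_kitchen_dock)}

== RESULT ==
["at(bay)", "have(k2)", "have(k4)", "locked(d_bay_hall)", "locked(d_kitchen_dock)"]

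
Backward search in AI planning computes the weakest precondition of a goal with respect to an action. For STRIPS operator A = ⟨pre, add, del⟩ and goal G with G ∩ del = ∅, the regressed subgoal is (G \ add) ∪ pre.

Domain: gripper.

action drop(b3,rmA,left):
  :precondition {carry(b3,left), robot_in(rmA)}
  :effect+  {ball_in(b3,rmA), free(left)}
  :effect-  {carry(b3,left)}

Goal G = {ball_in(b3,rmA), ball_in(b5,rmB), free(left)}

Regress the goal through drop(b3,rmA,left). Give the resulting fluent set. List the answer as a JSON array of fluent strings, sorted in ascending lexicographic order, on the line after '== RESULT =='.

Compute (G \ add) ∪ pre:
  G ∩ del = {}  (empty — regression defined)
  G \ add = {ball_in(b3,rmA), ball_in(b5,rmB), free(left)} \ {ball_in(b3,rmA), free(left)} = {ball_in(b5,rmB)}
  ∪ pre   = {ball_in(b5,rmB)} ∪ {carry(b3,left), robot_in(rmA)}
          = {ball_in(b5,rmB), carry(b3,left), robot_in(rmA)}

== RESULT ==
["ball_in(b5,rmB)", "carry(b3,left)", "robot_in(rmA)"]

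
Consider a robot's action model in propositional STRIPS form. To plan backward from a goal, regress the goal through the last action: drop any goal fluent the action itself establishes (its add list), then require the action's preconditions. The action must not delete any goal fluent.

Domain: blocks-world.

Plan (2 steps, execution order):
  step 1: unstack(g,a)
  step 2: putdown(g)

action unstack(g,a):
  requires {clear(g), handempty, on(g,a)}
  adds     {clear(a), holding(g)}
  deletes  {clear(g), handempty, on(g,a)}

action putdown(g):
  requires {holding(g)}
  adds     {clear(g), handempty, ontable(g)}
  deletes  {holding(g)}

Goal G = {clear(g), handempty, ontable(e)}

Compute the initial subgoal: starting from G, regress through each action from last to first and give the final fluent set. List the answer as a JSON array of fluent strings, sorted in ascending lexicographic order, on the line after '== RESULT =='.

Work backward from the goal:
  through step 2 (putdown(g)): drop {clear(g), handempty}, keep {ontable(e)}, require {holding(g)}
    → {holding(g), ontable(e)}
  through step 1 (unstack(g,a)): drop {holding(g)}, keep {ontable(e)}, require {clear(g), handempty, on(g,a)}
    → {clear(g), handempty, on(g,a), ontable(e)}

== RESULT ==
["clear(g)", "handempty", "on(g,a)", "ontable(e)"]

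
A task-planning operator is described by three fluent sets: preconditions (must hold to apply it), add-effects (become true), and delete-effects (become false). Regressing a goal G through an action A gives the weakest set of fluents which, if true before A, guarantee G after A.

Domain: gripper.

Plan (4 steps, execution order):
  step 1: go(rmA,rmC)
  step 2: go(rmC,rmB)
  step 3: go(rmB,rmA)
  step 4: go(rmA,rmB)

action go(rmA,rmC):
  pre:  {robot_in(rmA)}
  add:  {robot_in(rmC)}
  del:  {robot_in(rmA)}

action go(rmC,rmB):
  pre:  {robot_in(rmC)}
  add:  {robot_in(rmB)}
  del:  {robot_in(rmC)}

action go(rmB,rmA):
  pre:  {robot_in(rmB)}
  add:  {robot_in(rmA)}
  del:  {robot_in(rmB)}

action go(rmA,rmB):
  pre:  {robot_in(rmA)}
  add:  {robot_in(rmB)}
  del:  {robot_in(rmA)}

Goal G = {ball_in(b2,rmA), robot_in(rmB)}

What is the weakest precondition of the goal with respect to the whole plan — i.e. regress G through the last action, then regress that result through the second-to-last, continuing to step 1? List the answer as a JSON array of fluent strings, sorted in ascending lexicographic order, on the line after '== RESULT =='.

Regress step by step:
  through step 4 (go(rmA,rmB)): drop {robot_in(rmB)}, keep {ball_in(b2,rmA)}, require {robot_in(rmA)}
    → {ball_in(b2,rmA), robot_in(rmA)}
  through step 3 (go(rmB,rmA)): drop {robot_in(rmA)}, keep {ball_in(b2,rmA)}, require {robot_in(rmB)}
    → {ball_in(b2,rmA), robot_in(rmB)}
  through step 2 (go(rmC,rmB)): drop {robot_in(rmB)}, keep {ball_in(b2,rmA)}, require {robot_in(rmC)}
    → {ball_in(b2,rmA), robot_in(rmC)}
  through step 1 (go(rmA,rmC)): drop {robot_in(rmC)}, keep {ball_in(b2,rmA)}, require {robot_in(rmA)}
    → {ball_in(b2,rmA), robot_in(rmA)}

== RESULT ==
["ball_in(b2,rmA)", "robot_in(rmA)"]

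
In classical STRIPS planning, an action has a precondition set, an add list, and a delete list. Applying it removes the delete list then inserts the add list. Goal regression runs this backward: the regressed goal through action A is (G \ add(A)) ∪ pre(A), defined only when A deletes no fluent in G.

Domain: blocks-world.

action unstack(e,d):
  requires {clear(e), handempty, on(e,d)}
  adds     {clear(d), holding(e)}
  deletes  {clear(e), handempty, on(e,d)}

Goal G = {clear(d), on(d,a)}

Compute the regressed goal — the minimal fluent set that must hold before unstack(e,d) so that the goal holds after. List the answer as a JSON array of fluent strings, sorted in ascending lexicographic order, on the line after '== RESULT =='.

Compute (G \ add) ∪ pre:
  G ∩ del = {}  (empty — regression defined)
  G \ add = {clear(d), on(d,a)} \ {clear(d), holding(e)} = {on(d,a)}
  ∪ pre   = {on(d,a)} ∪ {clear(e), handempty, on(e,d)}
          = {clear(e), handempty, on(d,a), on(e,d)}

== RESULT ==
["clear(e)", "handempty", "on(d,a)", "on(e,d)"]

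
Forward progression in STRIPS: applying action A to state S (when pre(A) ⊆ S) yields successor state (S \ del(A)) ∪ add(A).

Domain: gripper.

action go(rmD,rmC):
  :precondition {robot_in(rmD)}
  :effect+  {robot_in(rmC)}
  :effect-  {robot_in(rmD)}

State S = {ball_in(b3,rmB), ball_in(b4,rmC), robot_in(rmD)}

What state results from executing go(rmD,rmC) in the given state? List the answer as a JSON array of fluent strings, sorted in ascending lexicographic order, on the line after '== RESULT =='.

Progress:
  pre ⊆ S: {robot_in(rmD)} ⊆ S  — applicable
  S \ del = {ball_in(b3,rmB), ball_in(b4,rmC)}
  ∪ add   = {ball_in(b3,rmB), ball_in(b4,rmC), robot_in(rmC)}

== RESULT ==
["ball_in(b3,rmB)", "ball_in(b4,rmC)", "robot_in(rmC)"]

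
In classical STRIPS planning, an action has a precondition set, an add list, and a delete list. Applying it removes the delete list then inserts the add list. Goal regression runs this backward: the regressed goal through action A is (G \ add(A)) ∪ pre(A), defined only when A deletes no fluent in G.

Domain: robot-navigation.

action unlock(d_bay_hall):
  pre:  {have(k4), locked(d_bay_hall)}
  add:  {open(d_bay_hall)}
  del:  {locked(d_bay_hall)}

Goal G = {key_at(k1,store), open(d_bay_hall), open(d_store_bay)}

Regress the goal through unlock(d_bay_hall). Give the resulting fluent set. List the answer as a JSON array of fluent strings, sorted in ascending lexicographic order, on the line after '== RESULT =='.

Compute (G \ add) ∪ pre:
  G ∩ del = {}  (empty — regression defined)
  G \ add = {key_at(k1,store), open(d_bay_hall), open(d_store_bay)} \ {open(d_bay_hall)} = {key_at(k1,store), open(d_store_bay)}
  ∪ pre   = {key_at(k1,store), open(d_store_bay)} ∪ {have(k4), locked(d_bay_hall)}
          = {have(k4), key_at(k1,store), locked(d_bay_hall), open(d_store_bay)}

== RESULT ==
["have(k4)", "key_at(k1,store)", "locked(d_bay_hall)", "open(d_store_bay)"]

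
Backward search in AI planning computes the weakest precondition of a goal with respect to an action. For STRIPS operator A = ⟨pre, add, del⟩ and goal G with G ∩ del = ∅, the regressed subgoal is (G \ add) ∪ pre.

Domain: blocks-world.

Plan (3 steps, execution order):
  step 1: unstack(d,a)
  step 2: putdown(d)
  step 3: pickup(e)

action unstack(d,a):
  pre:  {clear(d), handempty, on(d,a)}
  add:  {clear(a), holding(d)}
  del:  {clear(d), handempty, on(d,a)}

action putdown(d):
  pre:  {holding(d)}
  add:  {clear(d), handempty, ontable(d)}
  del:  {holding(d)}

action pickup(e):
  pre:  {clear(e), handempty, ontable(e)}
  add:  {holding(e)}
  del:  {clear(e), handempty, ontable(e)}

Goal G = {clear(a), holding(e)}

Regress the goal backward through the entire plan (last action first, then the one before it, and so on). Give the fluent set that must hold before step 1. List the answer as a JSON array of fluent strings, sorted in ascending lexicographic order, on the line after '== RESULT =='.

Work backward from the goal:
  through step 3 (pickup(e)): drop {holding(e)}, keep {clear(a)}, require {clear(e), handempty, ontable(e)}
    → {clear(a), clear(e), handempty, ontable(e)}
  through step 2 (putdown(d)): drop {handempty}, keep {clear(a), clear(e), ontable(e)}, require {holding(d)}
    → {clear(a), clear(e), holding(d), ontable(e)}
  through step 1 (unstack(d,a)): drop {clear(a), holding(d)}, keep {clear(e), ontable(e)}, require {clear(d), handempty, on(d,a)}
    → {clear(d), clear(e), handempty, on(d,a), ontable(e)}

== RESULT ==
["clear(d)", "clear(e)", "handempty", "on(d,a)", "ontable(e)"]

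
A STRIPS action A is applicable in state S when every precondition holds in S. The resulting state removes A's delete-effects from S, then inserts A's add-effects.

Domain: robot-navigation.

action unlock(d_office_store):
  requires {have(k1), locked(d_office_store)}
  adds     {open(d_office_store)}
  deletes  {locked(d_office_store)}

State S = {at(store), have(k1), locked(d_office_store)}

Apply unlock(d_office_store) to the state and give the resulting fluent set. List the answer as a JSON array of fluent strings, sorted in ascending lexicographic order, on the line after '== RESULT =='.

Compute (S \ del) ∪ add:
  pre ⊆ S: {have(k1), locked(d_office_store)} ⊆ S  — applicable
  S \ del = {at(store), have(k1)}
  ∪ add   = {at(store), have(k1), open(d_office_store)}

== RESULT ==
["at(store)", "have(k1)", "open(d_office_store)"]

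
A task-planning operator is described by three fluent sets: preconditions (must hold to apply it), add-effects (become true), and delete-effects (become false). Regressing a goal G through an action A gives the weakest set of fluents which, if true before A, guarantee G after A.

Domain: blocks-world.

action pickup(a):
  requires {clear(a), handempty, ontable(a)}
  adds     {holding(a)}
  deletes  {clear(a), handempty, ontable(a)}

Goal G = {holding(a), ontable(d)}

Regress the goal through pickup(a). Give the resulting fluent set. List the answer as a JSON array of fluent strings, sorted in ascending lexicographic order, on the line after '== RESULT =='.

Compute (G \ add) ∪ pre:
  G ∩ del = {}  (empty — regression defined)
  G \ add = {holding(a), ontable(d)} \ {holding(a)} = {ontable(d)}
  ∪ pre   = {ontable(d)} ∪ {clear(a), handempty, ontable(a)}
          = {clear(a), handempty, ontable(a), ontable(d)}

== RESULT ==
["clear(a)", "handempty", "ontable(a)", "ontable(d)"]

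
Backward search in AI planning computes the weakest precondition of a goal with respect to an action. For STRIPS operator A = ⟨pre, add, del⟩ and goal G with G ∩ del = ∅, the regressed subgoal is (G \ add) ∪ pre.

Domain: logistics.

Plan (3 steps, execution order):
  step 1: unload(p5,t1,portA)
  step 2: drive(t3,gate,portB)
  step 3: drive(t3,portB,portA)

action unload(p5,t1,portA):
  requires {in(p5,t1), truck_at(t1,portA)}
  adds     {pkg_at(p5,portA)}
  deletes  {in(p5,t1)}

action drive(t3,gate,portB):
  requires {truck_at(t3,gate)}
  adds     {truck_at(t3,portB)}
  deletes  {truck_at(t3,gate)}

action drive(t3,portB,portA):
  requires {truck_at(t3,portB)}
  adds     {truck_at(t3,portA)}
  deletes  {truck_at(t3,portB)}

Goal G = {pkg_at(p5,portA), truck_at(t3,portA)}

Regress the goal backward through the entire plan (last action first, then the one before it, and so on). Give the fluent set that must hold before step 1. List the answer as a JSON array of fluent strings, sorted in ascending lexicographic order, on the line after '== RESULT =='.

Work backward from the goal:
  through step 3 (drive(t3,portB,portA)): drop {truck_at(t3,portA)}, keep {pkg_at(p5,portA)}, require {truck_at(t3,portB)}
    → {pkg_at(p5,portA), truck_at(t3,portB)}
  through step 2 (drive(t3,gate,portB)): drop {truck_at(t3,portB)}, keep {pkg_at(p5,portA)}, require {truck_at(t3,gate)}
    → {pkg_at(p5,portA), truck_at(t3,gate)}
  through step 1 (unload(p5,t1,portA)): drop {pkg_at(p5,portA)}, keep {truck_at(t3,gate)}, require {in(p5,t1), truck_at(t1,portA)}
    → {in(p5,t1), truck_at(t1,portA), truck_at(t3,gate)}

== RESULT ==
["in(p5,t1)", "truck_at(t1,portA)", "truck_at(t3,gate)"]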